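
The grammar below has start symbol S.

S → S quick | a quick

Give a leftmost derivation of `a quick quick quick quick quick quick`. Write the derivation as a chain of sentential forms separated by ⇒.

S ⇒ S quick ⇒ S quick quick ⇒ S quick quick quick ⇒ S quick quick quick quick ⇒ S quick quick quick quick quick ⇒ a quick quick quick quick quick quick

S ⇒ S quick   [S → S quick]
S quick ⇒ S quick quick   [S → S quick]
S quick quick ⇒ S quick quick quick   [S → S quick]
S quick quick quick ⇒ S quick quick quick quick   [S → S quick]
S quick quick quick quick ⇒ S quick quick quick quick quick   [S → S quick]
S quick quick quick quick quick ⇒ a quick quick quick quick quick quick   [S → a quick]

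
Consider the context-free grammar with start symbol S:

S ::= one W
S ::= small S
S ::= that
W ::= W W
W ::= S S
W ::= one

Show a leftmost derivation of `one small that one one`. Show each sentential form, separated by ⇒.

S ⇒ one W ⇒ one S S ⇒ one small S S ⇒ one small that S ⇒ one small that one W ⇒ one small that one one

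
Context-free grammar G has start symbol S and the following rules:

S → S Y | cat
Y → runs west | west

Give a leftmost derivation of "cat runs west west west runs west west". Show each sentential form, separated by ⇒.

S ⇒ S Y ⇒ S Y Y ⇒ S Y Y Y ⇒ S Y Y Y Y ⇒ S Y Y Y Y Y ⇒ cat Y Y Y Y Y ⇒ cat runs west Y Y Y Y ⇒ cat runs west west Y Y Y ⇒ cat runs west west west Y Y ⇒ cat runs west west west runs west Y ⇒ cat runs west west west runs west west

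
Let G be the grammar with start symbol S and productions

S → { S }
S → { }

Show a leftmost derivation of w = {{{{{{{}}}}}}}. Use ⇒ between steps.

S⇒{S}⇒{{S}}⇒{{{S}}}⇒{{{{S}}}}⇒{{{{{S}}}}}⇒{{{{{{S}}}}}}⇒{{{{{{{}}}}}}}

S ⇒ {S}   [S → { S }]
{S} ⇒ {{S}}   [S → { S }]
{{S}} ⇒ {{{S}}}   [S → { S }]
{{{S}}} ⇒ {{{{S}}}}   [S → { S }]
{{{{S}}}} ⇒ {{{{{S}}}}}   [S → { S }]
{{{{{S}}}}} ⇒ {{{{{{S}}}}}}   [S → { S }]
{{{{{{S}}}}}} ⇒ {{{{{{{}}}}}}}   [S → { }]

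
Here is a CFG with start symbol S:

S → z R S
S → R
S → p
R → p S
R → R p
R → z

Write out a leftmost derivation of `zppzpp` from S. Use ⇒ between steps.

S ⇒ zRS ⇒ zpSS ⇒ zppS ⇒ zppR ⇒ zppRp ⇒ zppRpp ⇒ zppzpp

S ⇒ zRS   [S → z R S]
zRS ⇒ zpSS   [R → p S]
zpSS ⇒ zppS   [S → p]
zppS ⇒ zppR   [S → R]
zppR ⇒ zppRp   [R → R p]
zppRp ⇒ zppRpp   [R → R p]
zppRpp ⇒ zppzpp   [R → z]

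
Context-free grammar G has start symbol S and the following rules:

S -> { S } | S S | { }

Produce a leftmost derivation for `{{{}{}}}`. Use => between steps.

S => {S} => {{S}} => {{SS}} => {{{}S}} => {{{}{}}}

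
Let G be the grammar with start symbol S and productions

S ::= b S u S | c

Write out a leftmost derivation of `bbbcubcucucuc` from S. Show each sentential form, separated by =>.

S => bSuS   [S ::= b S u S]
bSuS => bbSuSuS   [S ::= b S u S]
bbSuSuS => bbbSuSuSuS   [S ::= b S u S]
bbbSuSuSuS => bbbcuSuSuS   [S ::= c]
bbbcuSuSuS => bbbcubSuSuSuS   [S ::= b S u S]
bbbcubSuSuSuS => bbbcubcuSuSuS   [S ::= c]
bbbcubcuSuSuS => bbbcubcucuSuS   [S ::= c]
bbbcubcucuSuS => bbbcubcucucuS   [S ::= c]
bbbcubcucucuS => bbbcubcucucuc   [S ::= c]

S => bSuS => bbSuSuS => bbbSuSuSuS => bbbcuSuSuS => bbbcubSuSuSuS => bbbcubcuSuSuS => bbbcubcucuSuS => bbbcubcucucuS => bbbcubcucucuc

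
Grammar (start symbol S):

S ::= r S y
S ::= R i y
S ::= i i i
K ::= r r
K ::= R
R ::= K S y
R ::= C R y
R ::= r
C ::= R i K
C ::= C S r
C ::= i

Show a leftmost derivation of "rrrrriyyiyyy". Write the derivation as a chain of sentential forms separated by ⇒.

S ⇒ rSy ⇒ rrSyy ⇒ rrRiyyy ⇒ rrKSyiyyy ⇒ rrrrSyiyyy ⇒ rrrrRiyyiyyy ⇒ rrrrriyyiyyy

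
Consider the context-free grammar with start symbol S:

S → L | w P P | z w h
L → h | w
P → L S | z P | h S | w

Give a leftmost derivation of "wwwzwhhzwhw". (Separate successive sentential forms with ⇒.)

S ⇒ wPP   [S → w P P]
wPP ⇒ wLSP   [P → L S]
wLSP ⇒ wwSP   [L → w]
wwSP ⇒ wwwPPP   [S → w P P]
wwwPPP ⇒ wwwzPPP   [P → z P]
wwwzPPP ⇒ wwwzLSPP   [P → L S]
wwwzLSPP ⇒ wwwzwSPP   [L → w]
wwwzwSPP ⇒ wwwzwLPP   [S → L]
wwwzwLPP ⇒ wwwzwhPP   [L → h]
wwwzwhPP ⇒ wwwzwhhSP   [P → h S]
wwwzwhhSP ⇒ wwwzwhhzwhP   [S → z w h]
wwwzwhhzwhP ⇒ wwwzwhhzwhw   [P → w]

S⇒wPP⇒wLSP⇒wwSP⇒wwwPPP⇒wwwzPPP⇒wwwzLSPP⇒wwwzwSPP⇒wwwzwLPP⇒wwwzwhPP⇒wwwzwhhSP⇒wwwzwhhzwhP⇒wwwzwhhzwhw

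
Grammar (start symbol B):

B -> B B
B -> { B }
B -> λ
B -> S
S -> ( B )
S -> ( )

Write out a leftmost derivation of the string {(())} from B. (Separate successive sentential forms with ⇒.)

B⇒{B}⇒{S}⇒{(B)}⇒{(BB)}⇒{(SB)}⇒{(()B)}⇒{(())}

B ⇒ {B}   [B -> { B }]
{B} ⇒ {S}   [B -> S]
{S} ⇒ {(B)}   [S -> ( B )]
{(B)} ⇒ {(BB)}   [B -> B B]
{(BB)} ⇒ {(SB)}   [B -> S]
{(SB)} ⇒ {(()B)}   [S -> ( )]
{(()B)} ⇒ {(())}   [B -> λ]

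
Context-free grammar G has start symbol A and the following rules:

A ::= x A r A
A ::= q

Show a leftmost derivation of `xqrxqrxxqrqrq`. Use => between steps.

A => xArA => xqrA => xqrxArA => xqrxqrA => xqrxqrxArA => xqrxqrxxArArA => xqrxqrxxqrArA => xqrxqrxxqrqrA => xqrxqrxxqrqrq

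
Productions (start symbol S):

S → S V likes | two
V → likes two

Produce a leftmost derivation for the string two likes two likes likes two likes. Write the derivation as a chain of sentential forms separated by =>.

S => S V likes => S V likes V likes => two V likes V likes => two likes two likes V likes => two likes two likes likes two likes

S => S V likes   [S → S V likes]
S V likes => S V likes V likes   [S → S V likes]
S V likes V likes => two V likes V likes   [S → two]
two V likes V likes => two likes two likes V likes   [V → likes two]
two likes two likes V likes => two likes two likes likes two likes   [V → likes two]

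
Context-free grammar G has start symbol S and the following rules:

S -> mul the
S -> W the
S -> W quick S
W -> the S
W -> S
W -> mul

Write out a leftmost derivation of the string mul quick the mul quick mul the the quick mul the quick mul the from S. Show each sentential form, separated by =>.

S => W quick S => mul quick S => mul quick W quick S => mul quick the S quick S => mul quick the W quick S quick S => mul quick the mul quick S quick S => mul quick the mul quick W the quick S => mul quick the mul quick S the quick S => mul quick the mul quick W the the quick S => mul quick the mul quick mul the the quick S => mul quick the mul quick mul the the quick W quick S => mul quick the mul quick mul the the quick S quick S => mul quick the mul quick mul the the quick mul the quick S => mul quick the mul quick mul the the quick mul the quick mul the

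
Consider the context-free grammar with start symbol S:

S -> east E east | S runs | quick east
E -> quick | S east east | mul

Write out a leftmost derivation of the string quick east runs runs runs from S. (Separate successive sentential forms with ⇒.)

S ⇒ S runs ⇒ S runs runs ⇒ S runs runs runs ⇒ quick east runs runs runs

S ⇒ S runs   [S -> S runs]
S runs ⇒ S runs runs   [S -> S runs]
S runs runs ⇒ S runs runs runs   [S -> S runs]
S runs runs runs ⇒ quick east runs runs runs   [S -> quick east]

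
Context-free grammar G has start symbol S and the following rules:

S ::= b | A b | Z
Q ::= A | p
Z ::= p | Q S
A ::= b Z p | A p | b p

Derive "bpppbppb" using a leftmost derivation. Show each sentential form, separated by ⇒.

S ⇒ Z   [S ::= Z]
Z ⇒ QS   [Z ::= Q S]
QS ⇒ AS   [Q ::= A]
AS ⇒ ApS   [A ::= A p]
ApS ⇒ bZppS   [A ::= b Z p]
bZppS ⇒ bpppS   [Z ::= p]
bpppS ⇒ bpppAb   [S ::= A b]
bpppAb ⇒ bpppApb   [A ::= A p]
bpppApb ⇒ bpppbppb   [A ::= b p]

S⇒Z⇒QS⇒AS⇒ApS⇒bZppS⇒bpppS⇒bpppAb⇒bpppApb⇒bpppbppb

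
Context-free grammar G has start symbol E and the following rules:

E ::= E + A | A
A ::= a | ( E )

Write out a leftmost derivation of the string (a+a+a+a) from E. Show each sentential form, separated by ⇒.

E ⇒ A ⇒ (E) ⇒ (E+A) ⇒ (E+A+A) ⇒ (E+A+A+A) ⇒ (A+A+A+A) ⇒ (a+A+A+A) ⇒ (a+a+A+A) ⇒ (a+a+a+A) ⇒ (a+a+a+a)

E ⇒ A   [E ::= A]
A ⇒ (E)   [A ::= ( E )]
(E) ⇒ (E+A)   [E ::= E + A]
(E+A) ⇒ (E+A+A)   [E ::= E + A]
(E+A+A) ⇒ (E+A+A+A)   [E ::= E + A]
(E+A+A+A) ⇒ (A+A+A+A)   [E ::= A]
(A+A+A+A) ⇒ (a+A+A+A)   [A ::= a]
(a+A+A+A) ⇒ (a+a+A+A)   [A ::= a]
(a+a+A+A) ⇒ (a+a+a+A)   [A ::= a]
(a+a+a+A) ⇒ (a+a+a+a)   [A ::= a]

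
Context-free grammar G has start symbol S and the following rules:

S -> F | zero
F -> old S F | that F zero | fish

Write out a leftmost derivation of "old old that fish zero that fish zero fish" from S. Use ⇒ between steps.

S ⇒ F   [S -> F]
F ⇒ old S F   [F -> old S F]
old S F ⇒ old F F   [S -> F]
old F F ⇒ old old S F F   [F -> old S F]
old old S F F ⇒ old old F F F   [S -> F]
old old F F F ⇒ old old that F zero F F   [F -> that F zero]
old old that F zero F F ⇒ old old that fish zero F F   [F -> fish]
old old that fish zero F F ⇒ old old that fish zero that F zero F   [F -> that F zero]
old old that fish zero that F zero F ⇒ old old that fish zero that fish zero F   [F -> fish]
old old that fish zero that fish zero F ⇒ old old that fish zero that fish zero fish   [F -> fish]

S ⇒ F ⇒ old S F ⇒ old F F ⇒ old old S F F ⇒ old old F F F ⇒ old old that F zero F F ⇒ old old that fish zero F F ⇒ old old that fish zero that F zero F ⇒ old old that fish zero that fish zero F ⇒ old old that fish zero that fish zero fish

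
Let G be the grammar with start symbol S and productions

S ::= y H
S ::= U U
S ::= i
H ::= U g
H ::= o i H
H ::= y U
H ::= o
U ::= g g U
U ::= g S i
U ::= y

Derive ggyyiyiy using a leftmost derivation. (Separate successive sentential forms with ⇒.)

S ⇒ UU   [S ::= U U]
UU ⇒ gSiU   [U ::= g S i]
gSiU ⇒ gUUiU   [S ::= U U]
gUUiU ⇒ ggSiUiU   [U ::= g S i]
ggSiUiU ⇒ ggUUiUiU   [S ::= U U]
ggUUiUiU ⇒ ggyUiUiU   [U ::= y]
ggyUiUiU ⇒ ggyyiUiU   [U ::= y]
ggyyiUiU ⇒ ggyyiyiU   [U ::= y]
ggyyiyiU ⇒ ggyyiyiy   [U ::= y]

S⇒UU⇒gSiU⇒gUUiU⇒ggSiUiU⇒ggUUiUiU⇒ggyUiUiU⇒ggyyiUiU⇒ggyyiyiU⇒ggyyiyiy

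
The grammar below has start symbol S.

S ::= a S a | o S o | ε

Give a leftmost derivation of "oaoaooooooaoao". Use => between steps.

S => oSo   [S ::= o S o]
oSo => oaSao   [S ::= a S a]
oaSao => oaoSoao   [S ::= o S o]
oaoSoao => oaoaSaoao   [S ::= a S a]
oaoaSaoao => oaoaoSoaoao   [S ::= o S o]
oaoaoSoaoao => oaoaooSooaoao   [S ::= o S o]
oaoaooSooaoao => oaoaoooSoooaoao   [S ::= o S o]
oaoaoooSoooaoao => oaoaooooooaoao   [S ::= ε]

S => oSo => oaSao => oaoSoao => oaoaSaoao => oaoaoSoaoao => oaoaooSooaoao => oaoaoooSoooaoao => oaoaooooooaoao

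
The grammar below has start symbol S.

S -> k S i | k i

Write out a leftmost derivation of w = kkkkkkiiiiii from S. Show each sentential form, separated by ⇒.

S ⇒ kSi   [S -> k S i]
kSi ⇒ kkSii   [S -> k S i]
kkSii ⇒ kkkSiii   [S -> k S i]
kkkSiii ⇒ kkkkSiiii   [S -> k S i]
kkkkSiiii ⇒ kkkkkSiiiii   [S -> k S i]
kkkkkSiiiii ⇒ kkkkkkiiiiii   [S -> k i]

S ⇒ kSi ⇒ kkSii ⇒ kkkSiii ⇒ kkkkSiiii ⇒ kkkkkSiiiii ⇒ kkkkkkiiiiii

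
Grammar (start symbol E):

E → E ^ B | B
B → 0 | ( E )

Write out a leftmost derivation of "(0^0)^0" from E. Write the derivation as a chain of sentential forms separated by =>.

E=>E^B=>B^B=>(E)^B=>(E^B)^B=>(B^B)^B=>(0^B)^B=>(0^0)^B=>(0^0)^0

E => E^B   [E → E ^ B]
E^B => B^B   [E → B]
B^B => (E)^B   [B → ( E )]
(E)^B => (E^B)^B   [E → E ^ B]
(E^B)^B => (B^B)^B   [E → B]
(B^B)^B => (0^B)^B   [B → 0]
(0^B)^B => (0^0)^B   [B → 0]
(0^0)^B => (0^0)^0   [B → 0]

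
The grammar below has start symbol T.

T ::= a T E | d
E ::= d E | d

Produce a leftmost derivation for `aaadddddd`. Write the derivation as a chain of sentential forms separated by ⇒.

T ⇒ aTE ⇒ aaTEE ⇒ aaaTEEE ⇒ aaadEEE ⇒ aaaddEE ⇒ aaadddEE ⇒ aaaddddEE ⇒ aaadddddE ⇒ aaadddddd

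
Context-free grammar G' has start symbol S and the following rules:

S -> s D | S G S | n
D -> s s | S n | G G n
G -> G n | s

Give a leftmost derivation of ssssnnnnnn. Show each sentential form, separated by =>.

S=>SGS=>sDGS=>sssGS=>sssGnS=>sssGnnS=>sssGnnnS=>sssGnnnnS=>sssGnnnnnS=>ssssnnnnnS=>ssssnnnnnn

S => SGS   [S -> S G S]
SGS => sDGS   [S -> s D]
sDGS => sssGS   [D -> s s]
sssGS => sssGnS   [G -> G n]
sssGnS => sssGnnS   [G -> G n]
sssGnnS => sssGnnnS   [G -> G n]
sssGnnnS => sssGnnnnS   [G -> G n]
sssGnnnnS => sssGnnnnnS   [G -> G n]
sssGnnnnnS => ssssnnnnnS   [G -> s]
ssssnnnnnS => ssssnnnnnn   [S -> n]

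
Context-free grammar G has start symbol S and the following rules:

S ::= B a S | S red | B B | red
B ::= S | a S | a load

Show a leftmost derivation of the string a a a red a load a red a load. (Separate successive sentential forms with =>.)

S => B B => a S B => a B a S B => a a S a S B => a a B B a S B => a a a S B a S B => a a a red B a S B => a a a red a load a S B => a a a red a load a red B => a a a red a load a red a load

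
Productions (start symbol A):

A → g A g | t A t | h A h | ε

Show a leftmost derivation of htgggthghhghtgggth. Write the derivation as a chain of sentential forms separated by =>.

A => hAh => htAth => htgAgth => htggAggth => htgggAgggth => htgggtAtgggth => htgggthAhtgggth => htgggthgAghtgggth => htgggthghAhghtgggth => htgggthghhghtgggth

A => hAh   [A → h A h]
hAh => htAth   [A → t A t]
htAth => htgAgth   [A → g A g]
htgAgth => htggAggth   [A → g A g]
htggAggth => htgggAgggth   [A → g A g]
htgggAgggth => htgggtAtgggth   [A → t A t]
htgggtAtgggth => htgggthAhtgggth   [A → h A h]
htgggthAhtgggth => htgggthgAghtgggth   [A → g A g]
htgggthgAghtgggth => htgggthghAhghtgggth   [A → h A h]
htgggthghAhghtgggth => htgggthghhghtgggth   [A → ε]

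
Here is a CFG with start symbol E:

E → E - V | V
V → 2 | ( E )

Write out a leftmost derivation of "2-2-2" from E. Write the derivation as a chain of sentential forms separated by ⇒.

E ⇒ E-V ⇒ E-V-V ⇒ V-V-V ⇒ 2-V-V ⇒ 2-2-V ⇒ 2-2-2

E ⇒ E-V   [E → E - V]
E-V ⇒ E-V-V   [E → E - V]
E-V-V ⇒ V-V-V   [E → V]
V-V-V ⇒ 2-V-V   [V → 2]
2-V-V ⇒ 2-2-V   [V → 2]
2-2-V ⇒ 2-2-2   [V → 2]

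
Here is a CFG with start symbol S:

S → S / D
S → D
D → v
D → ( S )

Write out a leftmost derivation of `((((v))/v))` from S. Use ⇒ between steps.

S ⇒ D ⇒ (S) ⇒ (D) ⇒ ((S)) ⇒ ((S/D)) ⇒ ((D/D)) ⇒ (((S)/D)) ⇒ (((D)/D)) ⇒ ((((S))/D)) ⇒ ((((D))/D)) ⇒ ((((v))/D)) ⇒ ((((v))/v))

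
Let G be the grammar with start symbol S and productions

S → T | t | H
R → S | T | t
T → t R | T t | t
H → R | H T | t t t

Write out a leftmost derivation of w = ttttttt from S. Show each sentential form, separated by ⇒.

S⇒H⇒HT⇒RT⇒ST⇒TT⇒tT⇒tTt⇒tTtt⇒ttRtt⇒ttTtt⇒ttTttt⇒tttRttt⇒ttttttt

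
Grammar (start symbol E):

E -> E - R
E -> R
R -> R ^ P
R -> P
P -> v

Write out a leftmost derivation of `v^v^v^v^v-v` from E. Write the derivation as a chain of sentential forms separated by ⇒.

E ⇒ E-R   [E -> E - R]
E-R ⇒ R-R   [E -> R]
R-R ⇒ R^P-R   [R -> R ^ P]
R^P-R ⇒ R^P^P-R   [R -> R ^ P]
R^P^P-R ⇒ R^P^P^P-R   [R -> R ^ P]
R^P^P^P-R ⇒ R^P^P^P^P-R   [R -> R ^ P]
R^P^P^P^P-R ⇒ P^P^P^P^P-R   [R -> P]
P^P^P^P^P-R ⇒ v^P^P^P^P-R   [P -> v]
v^P^P^P^P-R ⇒ v^v^P^P^P-R   [P -> v]
v^v^P^P^P-R ⇒ v^v^v^P^P-R   [P -> v]
v^v^v^P^P-R ⇒ v^v^v^v^P-R   [P -> v]
v^v^v^v^P-R ⇒ v^v^v^v^v-R   [P -> v]
v^v^v^v^v-R ⇒ v^v^v^v^v-P   [R -> P]
v^v^v^v^v-P ⇒ v^v^v^v^v-v   [P -> v]

E ⇒ E-R ⇒ R-R ⇒ R^P-R ⇒ R^P^P-R ⇒ R^P^P^P-R ⇒ R^P^P^P^P-R ⇒ P^P^P^P^P-R ⇒ v^P^P^P^P-R ⇒ v^v^P^P^P-R ⇒ v^v^v^P^P-R ⇒ v^v^v^v^P-R ⇒ v^v^v^v^v-R ⇒ v^v^v^v^v-P ⇒ v^v^v^v^v-v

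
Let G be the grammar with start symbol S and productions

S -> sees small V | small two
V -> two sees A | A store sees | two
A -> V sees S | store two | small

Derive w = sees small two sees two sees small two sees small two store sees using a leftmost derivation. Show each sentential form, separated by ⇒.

S ⇒ sees small V ⇒ sees small A store sees ⇒ sees small V sees S store sees ⇒ sees small two sees A sees S store sees ⇒ sees small two sees V sees S sees S store sees ⇒ sees small two sees two sees S sees S store sees ⇒ sees small two sees two sees small two sees S store sees ⇒ sees small two sees two sees small two sees small two store sees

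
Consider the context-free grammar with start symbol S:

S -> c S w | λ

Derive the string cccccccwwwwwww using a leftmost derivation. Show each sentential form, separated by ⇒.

S ⇒ cSw ⇒ ccSww ⇒ cccSwww ⇒ ccccSwwww ⇒ cccccSwwwww ⇒ ccccccSwwwwww ⇒ cccccccSwwwwwww ⇒ cccccccwwwwwww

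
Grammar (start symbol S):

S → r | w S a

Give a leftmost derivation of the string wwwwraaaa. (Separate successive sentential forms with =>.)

S=>wSa=>wwSaa=>wwwSaaa=>wwwwSaaaa=>wwwwraaaa

S => wSa   [S → w S a]
wSa => wwSaa   [S → w S a]
wwSaa => wwwSaaa   [S → w S a]
wwwSaaa => wwwwSaaaa   [S → w S a]
wwwwSaaaa => wwwwraaaa   [S → r]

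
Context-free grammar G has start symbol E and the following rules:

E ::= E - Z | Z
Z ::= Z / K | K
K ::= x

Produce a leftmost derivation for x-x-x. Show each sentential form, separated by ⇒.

E ⇒ E-Z ⇒ E-Z-Z ⇒ Z-Z-Z ⇒ K-Z-Z ⇒ x-Z-Z ⇒ x-K-Z ⇒ x-x-Z ⇒ x-x-K ⇒ x-x-x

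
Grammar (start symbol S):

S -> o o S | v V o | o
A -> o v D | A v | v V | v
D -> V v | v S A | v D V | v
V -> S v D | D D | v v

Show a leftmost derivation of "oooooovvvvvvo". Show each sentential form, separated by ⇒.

S ⇒ ooS ⇒ ooooS ⇒ ooooooS ⇒ oooooovVo ⇒ oooooovDDo ⇒ oooooovvDVDo ⇒ oooooovvvVDo ⇒ oooooovvvvvDo ⇒ oooooovvvvvvo

S ⇒ ooS   [S -> o o S]
ooS ⇒ ooooS   [S -> o o S]
ooooS ⇒ ooooooS   [S -> o o S]
ooooooS ⇒ oooooovVo   [S -> v V o]
oooooovVo ⇒ oooooovDDo   [V -> D D]
oooooovDDo ⇒ oooooovvDVDo   [D -> v D V]
oooooovvDVDo ⇒ oooooovvvVDo   [D -> v]
oooooovvvVDo ⇒ oooooovvvvvDo   [V -> v v]
oooooovvvvvDo ⇒ oooooovvvvvvo   [D -> v]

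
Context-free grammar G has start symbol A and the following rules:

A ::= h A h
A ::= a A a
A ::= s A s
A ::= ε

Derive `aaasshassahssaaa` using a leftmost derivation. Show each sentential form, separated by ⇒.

A ⇒ aAa   [A ::= a A a]
aAa ⇒ aaAaa   [A ::= a A a]
aaAaa ⇒ aaaAaaa   [A ::= a A a]
aaaAaaa ⇒ aaasAsaaa   [A ::= s A s]
aaasAsaaa ⇒ aaassAssaaa   [A ::= s A s]
aaassAssaaa ⇒ aaasshAhssaaa   [A ::= h A h]
aaasshAhssaaa ⇒ aaasshaAahssaaa   [A ::= a A a]
aaasshaAahssaaa ⇒ aaasshasAsahssaaa   [A ::= s A s]
aaasshasAsahssaaa ⇒ aaasshassahssaaa   [A ::= ε]

A ⇒ aAa ⇒ aaAaa ⇒ aaaAaaa ⇒ aaasAsaaa ⇒ aaassAssaaa ⇒ aaasshAhssaaa ⇒ aaasshaAahssaaa ⇒ aaasshasAsahssaaa ⇒ aaasshassahssaaa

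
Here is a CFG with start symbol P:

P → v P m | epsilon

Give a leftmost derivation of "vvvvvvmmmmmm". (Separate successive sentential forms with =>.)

P => vPm => vvPmm => vvvPmmm => vvvvPmmmm => vvvvvPmmmmm => vvvvvvPmmmmmm => vvvvvvmmmmmm

P => vPm   [P → v P m]
vPm => vvPmm   [P → v P m]
vvPmm => vvvPmmm   [P → v P m]
vvvPmmm => vvvvPmmmm   [P → v P m]
vvvvPmmmm => vvvvvPmmmmm   [P → v P m]
vvvvvPmmmmm => vvvvvvPmmmmmm   [P → v P m]
vvvvvvPmmmmmm => vvvvvvmmmmmm   [P → epsilon]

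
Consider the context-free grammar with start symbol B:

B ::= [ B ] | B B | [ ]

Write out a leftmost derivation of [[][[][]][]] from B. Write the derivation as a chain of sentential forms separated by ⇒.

B ⇒ [B] ⇒ [BB] ⇒ [BBB] ⇒ [[]BB] ⇒ [[][B]B] ⇒ [[][BB]B] ⇒ [[][[]B]B] ⇒ [[][[][]]B] ⇒ [[][[][]][]]

B ⇒ [B]   [B ::= [ B ]]
[B] ⇒ [BB]   [B ::= B B]
[BB] ⇒ [BBB]   [B ::= B B]
[BBB] ⇒ [[]BB]   [B ::= [ ]]
[[]BB] ⇒ [[][B]B]   [B ::= [ B ]]
[[][B]B] ⇒ [[][BB]B]   [B ::= B B]
[[][BB]B] ⇒ [[][[]B]B]   [B ::= [ ]]
[[][[]B]B] ⇒ [[][[][]]B]   [B ::= [ ]]
[[][[][]]B] ⇒ [[][[][]][]]   [B ::= [ ]]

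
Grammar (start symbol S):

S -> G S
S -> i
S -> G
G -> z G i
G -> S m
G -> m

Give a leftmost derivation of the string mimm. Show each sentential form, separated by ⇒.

S⇒G⇒Sm⇒GSm⇒mSm⇒mGm⇒mSmm⇒mimm

S ⇒ G   [S -> G]
G ⇒ Sm   [G -> S m]
Sm ⇒ GSm   [S -> G S]
GSm ⇒ mSm   [G -> m]
mSm ⇒ mGm   [S -> G]
mGm ⇒ mSmm   [G -> S m]
mSmm ⇒ mimm   [S -> i]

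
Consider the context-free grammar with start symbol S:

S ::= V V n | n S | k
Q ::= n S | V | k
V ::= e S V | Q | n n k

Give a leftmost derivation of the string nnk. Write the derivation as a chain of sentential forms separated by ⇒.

S ⇒ nS ⇒ nnS ⇒ nnk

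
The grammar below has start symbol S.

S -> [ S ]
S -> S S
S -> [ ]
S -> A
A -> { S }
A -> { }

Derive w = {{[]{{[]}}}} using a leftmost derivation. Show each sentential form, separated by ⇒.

S ⇒ A ⇒ {S} ⇒ {A} ⇒ {{S}} ⇒ {{SS}} ⇒ {{[]S}} ⇒ {{[]A}} ⇒ {{[]{S}}} ⇒ {{[]{A}}} ⇒ {{[]{{S}}}} ⇒ {{[]{{[]}}}}

S ⇒ A   [S -> A]
A ⇒ {S}   [A -> { S }]
{S} ⇒ {A}   [S -> A]
{A} ⇒ {{S}}   [A -> { S }]
{{S}} ⇒ {{SS}}   [S -> S S]
{{SS}} ⇒ {{[]S}}   [S -> [ ]]
{{[]S}} ⇒ {{[]A}}   [S -> A]
{{[]A}} ⇒ {{[]{S}}}   [A -> { S }]
{{[]{S}}} ⇒ {{[]{A}}}   [S -> A]
{{[]{A}}} ⇒ {{[]{{S}}}}   [A -> { S }]
{{[]{{S}}}} ⇒ {{[]{{[]}}}}   [S -> [ ]]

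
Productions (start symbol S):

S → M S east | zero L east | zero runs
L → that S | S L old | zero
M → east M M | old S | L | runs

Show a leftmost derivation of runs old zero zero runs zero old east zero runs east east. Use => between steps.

S => M S east   [S → M S east]
M S east => runs S east   [M → runs]
runs S east => runs M S east east   [S → M S east]
runs M S east east => runs old S S east east   [M → old S]
runs old S S east east => runs old zero L east S east east   [S → zero L east]
runs old zero L east S east east => runs old zero S L old east S east east   [L → S L old]
runs old zero S L old east S east east => runs old zero zero runs L old east S east east   [S → zero runs]
runs old zero zero runs L old east S east east => runs old zero zero runs zero old east S east east   [L → zero]
runs old zero zero runs zero old east S east east => runs old zero zero runs zero old east zero runs east east   [S → zero runs]

S => M S east => runs S east => runs M S east east => runs old S S east east => runs old zero L east S east east => runs old zero S L old east S east east => runs old zero zero runs L old east S east east => runs old zero zero runs zero old east S east east => runs old zero zero runs zero old east zero runs east east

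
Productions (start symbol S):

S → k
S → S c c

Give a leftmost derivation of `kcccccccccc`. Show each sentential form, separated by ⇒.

S⇒Scc⇒Scccc⇒Scccccc⇒Scccccccc⇒Scccccccccc⇒kcccccccccc

S ⇒ Scc   [S → S c c]
Scc ⇒ Scccc   [S → S c c]
Scccc ⇒ Scccccc   [S → S c c]
Scccccc ⇒ Scccccccc   [S → S c c]
Scccccccc ⇒ Scccccccccc   [S → S c c]
Scccccccccc ⇒ kcccccccccc   [S → k]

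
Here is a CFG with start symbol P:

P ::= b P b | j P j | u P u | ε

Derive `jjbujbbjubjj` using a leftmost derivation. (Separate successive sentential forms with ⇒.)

P ⇒ jPj   [P ::= j P j]
jPj ⇒ jjPjj   [P ::= j P j]
jjPjj ⇒ jjbPbjj   [P ::= b P b]
jjbPbjj ⇒ jjbuPubjj   [P ::= u P u]
jjbuPubjj ⇒ jjbujPjubjj   [P ::= j P j]
jjbujPjubjj ⇒ jjbujbPbjubjj   [P ::= b P b]
jjbujbPbjubjj ⇒ jjbujbbjubjj   [P ::= ε]

P ⇒ jPj ⇒ jjPjj ⇒ jjbPbjj ⇒ jjbuPubjj ⇒ jjbujPjubjj ⇒ jjbujbPbjubjj ⇒ jjbujbbjubjj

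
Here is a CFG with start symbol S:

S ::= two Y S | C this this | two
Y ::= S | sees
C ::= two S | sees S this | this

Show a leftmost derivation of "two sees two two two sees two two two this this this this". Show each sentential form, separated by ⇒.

S ⇒ two Y S ⇒ two sees S ⇒ two sees C this this ⇒ two sees two S this this ⇒ two sees two two Y S this this ⇒ two sees two two S S this this ⇒ two sees two two two Y S S this this ⇒ two sees two two two sees S S this this ⇒ two sees two two two sees two S this this ⇒ two sees two two two sees two C this this this this ⇒ two sees two two two sees two two S this this this this ⇒ two sees two two two sees two two two this this this this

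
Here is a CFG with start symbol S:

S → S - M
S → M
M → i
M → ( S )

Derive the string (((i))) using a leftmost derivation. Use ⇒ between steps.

S ⇒ M ⇒ (S) ⇒ (M) ⇒ ((S)) ⇒ ((M)) ⇒ (((S))) ⇒ (((M))) ⇒ (((i)))

S ⇒ M   [S → M]
M ⇒ (S)   [M → ( S )]
(S) ⇒ (M)   [S → M]
(M) ⇒ ((S))   [M → ( S )]
((S)) ⇒ ((M))   [S → M]
((M)) ⇒ (((S)))   [M → ( S )]
(((S))) ⇒ (((M)))   [S → M]
(((M))) ⇒ (((i)))   [M → i]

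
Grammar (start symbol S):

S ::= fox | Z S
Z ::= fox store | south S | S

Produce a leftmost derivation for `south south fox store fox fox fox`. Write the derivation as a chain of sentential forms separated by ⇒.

S ⇒ Z S   [S ::= Z S]
Z S ⇒ south S S   [Z ::= south S]
south S S ⇒ south Z S S   [S ::= Z S]
south Z S S ⇒ south south S S S   [Z ::= south S]
south south S S S ⇒ south south Z S S S   [S ::= Z S]
south south Z S S S ⇒ south south fox store S S S   [Z ::= fox store]
south south fox store S S S ⇒ south south fox store fox S S   [S ::= fox]
south south fox store fox S S ⇒ south south fox store fox fox S   [S ::= fox]
south south fox store fox fox S ⇒ south south fox store fox fox fox   [S ::= fox]

S ⇒ Z S ⇒ south S S ⇒ south Z S S ⇒ south south S S S ⇒ south south Z S S S ⇒ south south fox store S S S ⇒ south south fox store fox S S ⇒ south south fox store fox fox S ⇒ south south fox store fox fox fox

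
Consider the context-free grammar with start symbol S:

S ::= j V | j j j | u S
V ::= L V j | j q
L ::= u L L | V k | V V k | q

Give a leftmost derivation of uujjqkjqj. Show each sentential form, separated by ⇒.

S⇒uS⇒uuS⇒uujV⇒uujLVj⇒uujVkVj⇒uujjqkVj⇒uujjqkjqj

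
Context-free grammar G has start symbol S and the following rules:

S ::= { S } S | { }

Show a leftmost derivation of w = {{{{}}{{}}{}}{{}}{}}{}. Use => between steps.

S => {S}S   [S ::= { S } S]
{S}S => {{S}S}S   [S ::= { S } S]
{{S}S}S => {{{S}S}S}S   [S ::= { S } S]
{{{S}S}S}S => {{{{}}S}S}S   [S ::= { }]
{{{{}}S}S}S => {{{{}}{S}S}S}S   [S ::= { S } S]
{{{{}}{S}S}S}S => {{{{}}{{}}S}S}S   [S ::= { }]
{{{{}}{{}}S}S}S => {{{{}}{{}}{}}S}S   [S ::= { }]
{{{{}}{{}}{}}S}S => {{{{}}{{}}{}}{S}S}S   [S ::= { S } S]
{{{{}}{{}}{}}{S}S}S => {{{{}}{{}}{}}{{}}S}S   [S ::= { }]
{{{{}}{{}}{}}{{}}S}S => {{{{}}{{}}{}}{{}}{}}S   [S ::= { }]
{{{{}}{{}}{}}{{}}{}}S => {{{{}}{{}}{}}{{}}{}}{}   [S ::= { }]

S=>{S}S=>{{S}S}S=>{{{S}S}S}S=>{{{{}}S}S}S=>{{{{}}{S}S}S}S=>{{{{}}{{}}S}S}S=>{{{{}}{{}}{}}S}S=>{{{{}}{{}}{}}{S}S}S=>{{{{}}{{}}{}}{{}}S}S=>{{{{}}{{}}{}}{{}}{}}S=>{{{{}}{{}}{}}{{}}{}}{}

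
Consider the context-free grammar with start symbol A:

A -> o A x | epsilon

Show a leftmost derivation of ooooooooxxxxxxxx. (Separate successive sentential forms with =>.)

A=>oAx=>ooAxx=>oooAxxx=>ooooAxxxx=>oooooAxxxxx=>ooooooAxxxxxx=>oooooooAxxxxxxx=>ooooooooAxxxxxxxx=>ooooooooxxxxxxxx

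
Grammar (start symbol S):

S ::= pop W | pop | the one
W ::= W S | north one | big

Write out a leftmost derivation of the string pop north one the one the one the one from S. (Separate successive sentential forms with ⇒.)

S ⇒ pop W ⇒ pop W S ⇒ pop W S S ⇒ pop W S S S ⇒ pop north one S S S ⇒ pop north one the one S S ⇒ pop north one the one the one S ⇒ pop north one the one the one the one

S ⇒ pop W   [S ::= pop W]
pop W ⇒ pop W S   [W ::= W S]
pop W S ⇒ pop W S S   [W ::= W S]
pop W S S ⇒ pop W S S S   [W ::= W S]
pop W S S S ⇒ pop north one S S S   [W ::= north one]
pop north one S S S ⇒ pop north one the one S S   [S ::= the one]
pop north one the one S S ⇒ pop north one the one the one S   [S ::= the one]
pop north one the one the one S ⇒ pop north one the one the one the one   [S ::= the one]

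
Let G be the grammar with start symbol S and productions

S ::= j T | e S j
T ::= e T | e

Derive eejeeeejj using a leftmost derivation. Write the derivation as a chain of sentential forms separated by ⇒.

S ⇒ eSj   [S ::= e S j]
eSj ⇒ eeSjj   [S ::= e S j]
eeSjj ⇒ eejTjj   [S ::= j T]
eejTjj ⇒ eejeTjj   [T ::= e T]
eejeTjj ⇒ eejeeTjj   [T ::= e T]
eejeeTjj ⇒ eejeeeTjj   [T ::= e T]
eejeeeTjj ⇒ eejeeeejj   [T ::= e]

S⇒eSj⇒eeSjj⇒eejTjj⇒eejeTjj⇒eejeeTjj⇒eejeeeTjj⇒eejeeeejj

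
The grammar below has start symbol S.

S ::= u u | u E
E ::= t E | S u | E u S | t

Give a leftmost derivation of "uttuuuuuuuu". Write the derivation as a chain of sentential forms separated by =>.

S => uE   [S ::= u E]
uE => uEuS   [E ::= E u S]
uEuS => utEuS   [E ::= t E]
utEuS => utEuSuS   [E ::= E u S]
utEuSuS => uttuSuS   [E ::= t]
uttuSuS => uttuuuuS   [S ::= u u]
uttuuuuS => uttuuuuuE   [S ::= u E]
uttuuuuuE => uttuuuuuSu   [E ::= S u]
uttuuuuuSu => uttuuuuuuuu   [S ::= u u]

S=>uE=>uEuS=>utEuS=>utEuSuS=>uttuSuS=>uttuuuuS=>uttuuuuuE=>uttuuuuuSu=>uttuuuuuuuu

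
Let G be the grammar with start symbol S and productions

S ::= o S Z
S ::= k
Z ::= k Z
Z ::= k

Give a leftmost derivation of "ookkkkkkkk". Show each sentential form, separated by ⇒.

S ⇒ oSZ ⇒ ooSZZ ⇒ ookZZ ⇒ ookkZZ ⇒ ookkkZZ ⇒ ookkkkZZ ⇒ ookkkkkZZ ⇒ ookkkkkkZ ⇒ ookkkkkkkZ ⇒ ookkkkkkkk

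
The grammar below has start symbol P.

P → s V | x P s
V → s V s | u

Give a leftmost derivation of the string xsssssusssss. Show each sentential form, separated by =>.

P => xPs   [P → x P s]
xPs => xsVs   [P → s V]
xsVs => xssVss   [V → s V s]
xssVss => xsssVsss   [V → s V s]
xsssVsss => xssssVssss   [V → s V s]
xssssVssss => xsssssVsssss   [V → s V s]
xsssssVsssss => xsssssusssss   [V → u]

P => xPs => xsVs => xssVss => xsssVsss => xssssVssss => xsssssVsssss => xsssssusssss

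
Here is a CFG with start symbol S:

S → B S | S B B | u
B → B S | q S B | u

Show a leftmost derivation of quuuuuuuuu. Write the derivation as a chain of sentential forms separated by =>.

S=>SBB=>SBBBB=>SBBBBBB=>BSBBBBBB=>qSBSBBBBBB=>quBSBBBBBB=>quuSBBBBBB=>quuuBBBBBB=>quuuuBBBBB=>quuuuuBBBB=>quuuuuuBBB=>quuuuuuuBB=>quuuuuuuuB=>quuuuuuuuu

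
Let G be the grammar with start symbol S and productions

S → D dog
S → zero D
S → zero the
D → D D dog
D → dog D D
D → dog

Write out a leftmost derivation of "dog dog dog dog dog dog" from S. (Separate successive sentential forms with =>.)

S => D dog => D D dog dog => dog D D D dog dog => dog dog D D dog dog => dog dog dog D dog dog => dog dog dog dog dog dog

S => D dog   [S → D dog]
D dog => D D dog dog   [D → D D dog]
D D dog dog => dog D D D dog dog   [D → dog D D]
dog D D D dog dog => dog dog D D dog dog   [D → dog]
dog dog D D dog dog => dog dog dog D dog dog   [D → dog]
dog dog dog D dog dog => dog dog dog dog dog dog   [D → dog]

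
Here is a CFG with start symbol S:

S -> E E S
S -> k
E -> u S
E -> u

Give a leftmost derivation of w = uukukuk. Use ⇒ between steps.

S⇒EES⇒uSES⇒uEESES⇒uuSESES⇒uukESES⇒uukuSES⇒uukukES⇒uukukuS⇒uukukuk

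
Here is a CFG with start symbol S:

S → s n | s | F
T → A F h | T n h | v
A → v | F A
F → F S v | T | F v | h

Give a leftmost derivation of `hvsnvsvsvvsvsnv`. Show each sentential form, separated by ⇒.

S ⇒ F   [S → F]
F ⇒ FSv   [F → F S v]
FSv ⇒ FSvSv   [F → F S v]
FSvSv ⇒ FvSvSv   [F → F v]
FvSvSv ⇒ FSvvSvSv   [F → F S v]
FSvvSvSv ⇒ FSvSvvSvSv   [F → F S v]
FSvSvvSvSv ⇒ FSvSvSvvSvSv   [F → F S v]
FSvSvSvvSvSv ⇒ FvSvSvSvvSvSv   [F → F v]
FvSvSvSvvSvSv ⇒ hvSvSvSvvSvSv   [F → h]
hvSvSvSvvSvSv ⇒ hvsnvSvSvvSvSv   [S → s n]
hvsnvSvSvvSvSv ⇒ hvsnvsvSvvSvSv   [S → s]
hvsnvsvSvvSvSv ⇒ hvsnvsvsvvSvSv   [S → s]
hvsnvsvsvvSvSv ⇒ hvsnvsvsvvsvSv   [S → s]
hvsnvsvsvvsvSv ⇒ hvsnvsvsvvsvsnv   [S → s n]

S⇒F⇒FSv⇒FSvSv⇒FvSvSv⇒FSvvSvSv⇒FSvSvvSvSv⇒FSvSvSvvSvSv⇒FvSvSvSvvSvSv⇒hvSvSvSvvSvSv⇒hvsnvSvSvvSvSv⇒hvsnvsvSvvSvSv⇒hvsnvsvsvvSvSv⇒hvsnvsvsvvsvSv⇒hvsnvsvsvvsvsnv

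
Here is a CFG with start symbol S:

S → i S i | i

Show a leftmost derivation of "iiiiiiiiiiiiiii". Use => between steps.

S => iSi   [S → i S i]
iSi => iiSii   [S → i S i]
iiSii => iiiSiii   [S → i S i]
iiiSiii => iiiiSiiii   [S → i S i]
iiiiSiiii => iiiiiSiiiii   [S → i S i]
iiiiiSiiiii => iiiiiiSiiiiii   [S → i S i]
iiiiiiSiiiiii => iiiiiiiSiiiiiii   [S → i S i]
iiiiiiiSiiiiiii => iiiiiiiiiiiiiii   [S → i]

S => iSi => iiSii => iiiSiii => iiiiSiiii => iiiiiSiiiii => iiiiiiSiiiiii => iiiiiiiSiiiiiii => iiiiiiiiiiiiiii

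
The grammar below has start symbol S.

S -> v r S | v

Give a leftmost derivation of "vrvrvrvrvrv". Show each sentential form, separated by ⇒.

S ⇒ vrS ⇒ vrvrS ⇒ vrvrvrS ⇒ vrvrvrvrS ⇒ vrvrvrvrvrS ⇒ vrvrvrvrvrv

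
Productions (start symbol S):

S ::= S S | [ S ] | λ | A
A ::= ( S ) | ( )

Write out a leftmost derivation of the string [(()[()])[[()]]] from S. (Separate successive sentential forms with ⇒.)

S⇒[S]⇒[SS]⇒[AS]⇒[(S)S]⇒[(SS)S]⇒[(AS)S]⇒[(()S)S]⇒[(()[S])S]⇒[(()[A])S]⇒[(()[()])S]⇒[(()[()])[S]]⇒[(()[()])[[S]]]⇒[(()[()])[[A]]]⇒[(()[()])[[()]]]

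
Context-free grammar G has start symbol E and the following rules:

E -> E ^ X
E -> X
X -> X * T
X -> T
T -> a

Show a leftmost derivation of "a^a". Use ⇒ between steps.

E ⇒ E^X   [E -> E ^ X]
E^X ⇒ X^X   [E -> X]
X^X ⇒ T^X   [X -> T]
T^X ⇒ a^X   [T -> a]
a^X ⇒ a^T   [X -> T]
a^T ⇒ a^a   [T -> a]

E ⇒ E^X ⇒ X^X ⇒ T^X ⇒ a^X ⇒ a^T ⇒ a^a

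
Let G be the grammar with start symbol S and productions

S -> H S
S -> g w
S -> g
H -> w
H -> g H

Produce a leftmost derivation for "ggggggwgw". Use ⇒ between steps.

S ⇒ HS   [S -> H S]
HS ⇒ gHS   [H -> g H]
gHS ⇒ ggHS   [H -> g H]
ggHS ⇒ gggHS   [H -> g H]
gggHS ⇒ ggggHS   [H -> g H]
ggggHS ⇒ gggggHS   [H -> g H]
gggggHS ⇒ ggggggHS   [H -> g H]
ggggggHS ⇒ ggggggwS   [H -> w]
ggggggwS ⇒ ggggggwgw   [S -> g w]

S⇒HS⇒gHS⇒ggHS⇒gggHS⇒ggggHS⇒gggggHS⇒ggggggHS⇒ggggggwS⇒ggggggwgw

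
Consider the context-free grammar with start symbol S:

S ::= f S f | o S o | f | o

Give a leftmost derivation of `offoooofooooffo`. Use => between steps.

S => oSo   [S ::= o S o]
oSo => ofSfo   [S ::= f S f]
ofSfo => offSffo   [S ::= f S f]
offSffo => offoSoffo   [S ::= o S o]
offoSoffo => offooSooffo   [S ::= o S o]
offooSooffo => offoooSoooffo   [S ::= o S o]
offoooSoooffo => offooooSooooffo   [S ::= o S o]
offooooSooooffo => offoooofooooffo   [S ::= f]

S => oSo => ofSfo => offSffo => offoSoffo => offooSooffo => offoooSoooffo => offooooSooooffo => offoooofooooffo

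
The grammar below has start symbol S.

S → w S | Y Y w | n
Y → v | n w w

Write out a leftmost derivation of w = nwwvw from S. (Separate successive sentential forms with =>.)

S => YYw   [S → Y Y w]
YYw => nwwYw   [Y → n w w]
nwwYw => nwwvw   [Y → v]

S => YYw => nwwYw => nwwvw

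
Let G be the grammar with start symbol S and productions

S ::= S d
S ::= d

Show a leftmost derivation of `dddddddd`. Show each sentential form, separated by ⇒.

S ⇒ Sd ⇒ Sdd ⇒ Sddd ⇒ Sdddd ⇒ Sddddd ⇒ Sdddddd ⇒ Sddddddd ⇒ dddddddd

S ⇒ Sd   [S ::= S d]
Sd ⇒ Sdd   [S ::= S d]
Sdd ⇒ Sddd   [S ::= S d]
Sddd ⇒ Sdddd   [S ::= S d]
Sdddd ⇒ Sddddd   [S ::= S d]
Sddddd ⇒ Sdddddd   [S ::= S d]
Sdddddd ⇒ Sddddddd   [S ::= S d]
Sddddddd ⇒ dddddddd   [S ::= d]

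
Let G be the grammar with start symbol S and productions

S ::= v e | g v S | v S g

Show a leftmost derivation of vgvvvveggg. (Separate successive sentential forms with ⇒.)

S ⇒ vSg ⇒ vgvSg ⇒ vgvvSgg ⇒ vgvvvSggg ⇒ vgvvvveggg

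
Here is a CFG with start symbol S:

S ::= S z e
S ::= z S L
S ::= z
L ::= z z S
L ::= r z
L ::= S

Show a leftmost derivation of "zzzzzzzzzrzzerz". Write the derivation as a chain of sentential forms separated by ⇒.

S ⇒ zSL   [S ::= z S L]
zSL ⇒ zSzeL   [S ::= S z e]
zSzeL ⇒ zzSLzeL   [S ::= z S L]
zzSLzeL ⇒ zzzSLLzeL   [S ::= z S L]
zzzSLLzeL ⇒ zzzzSLLLzeL   [S ::= z S L]
zzzzSLLLzeL ⇒ zzzzzLLLzeL   [S ::= z]
zzzzzLLLzeL ⇒ zzzzzzzSLLzeL   [L ::= z z S]
zzzzzzzSLLzeL ⇒ zzzzzzzzLLzeL   [S ::= z]
zzzzzzzzLLzeL ⇒ zzzzzzzzSLzeL   [L ::= S]
zzzzzzzzSLzeL ⇒ zzzzzzzzzLzeL   [S ::= z]
zzzzzzzzzLzeL ⇒ zzzzzzzzzrzzeL   [L ::= r z]
zzzzzzzzzrzzeL ⇒ zzzzzzzzzrzzerz   [L ::= r z]

S ⇒ zSL ⇒ zSzeL ⇒ zzSLzeL ⇒ zzzSLLzeL ⇒ zzzzSLLLzeL ⇒ zzzzzLLLzeL ⇒ zzzzzzzSLLzeL ⇒ zzzzzzzzLLzeL ⇒ zzzzzzzzSLzeL ⇒ zzzzzzzzzLzeL ⇒ zzzzzzzzzrzzeL ⇒ zzzzzzzzzrzzerz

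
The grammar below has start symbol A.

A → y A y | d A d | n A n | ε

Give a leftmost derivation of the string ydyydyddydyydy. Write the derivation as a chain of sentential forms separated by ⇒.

A ⇒ yAy ⇒ ydAdy ⇒ ydyAydy ⇒ ydyyAyydy ⇒ ydyydAdyydy ⇒ ydyydyAydyydy ⇒ ydyydydAdydyydy ⇒ ydyydyddydyydy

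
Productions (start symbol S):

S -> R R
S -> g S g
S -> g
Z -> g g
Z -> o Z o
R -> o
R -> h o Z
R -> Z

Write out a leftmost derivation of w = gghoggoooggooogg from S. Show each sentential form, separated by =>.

S => gSg   [S -> g S g]
gSg => ggSgg   [S -> g S g]
ggSgg => ggRRgg   [S -> R R]
ggRRgg => gghoZRgg   [R -> h o Z]
gghoZRgg => gghoggRgg   [Z -> g g]
gghoggRgg => gghoggZgg   [R -> Z]
gghoggZgg => gghoggoZogg   [Z -> o Z o]
gghoggoZogg => gghoggooZoogg   [Z -> o Z o]
gghoggooZoogg => gghoggoooZooogg   [Z -> o Z o]
gghoggoooZooogg => gghoggoooggooogg   [Z -> g g]

S => gSg => ggSgg => ggRRgg => gghoZRgg => gghoggRgg => gghoggZgg => gghoggoZogg => gghoggooZoogg => gghoggoooZooogg => gghoggoooggooogg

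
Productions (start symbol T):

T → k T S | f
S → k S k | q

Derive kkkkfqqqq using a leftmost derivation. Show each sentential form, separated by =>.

T => kTS => kkTSS => kkkTSSS => kkkkTSSSS => kkkkfSSSS => kkkkfqSSS => kkkkfqqSS => kkkkfqqqS => kkkkfqqqq

T => kTS   [T → k T S]
kTS => kkTSS   [T → k T S]
kkTSS => kkkTSSS   [T → k T S]
kkkTSSS => kkkkTSSSS   [T → k T S]
kkkkTSSSS => kkkkfSSSS   [T → f]
kkkkfSSSS => kkkkfqSSS   [S → q]
kkkkfqSSS => kkkkfqqSS   [S → q]
kkkkfqqSS => kkkkfqqqS   [S → q]
kkkkfqqqS => kkkkfqqqq   [S → q]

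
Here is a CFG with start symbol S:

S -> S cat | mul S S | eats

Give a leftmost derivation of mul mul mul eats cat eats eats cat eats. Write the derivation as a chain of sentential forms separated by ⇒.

S ⇒ mul S S   [S -> mul S S]
mul S S ⇒ mul S cat S   [S -> S cat]
mul S cat S ⇒ mul mul S S cat S   [S -> mul S S]
mul mul S S cat S ⇒ mul mul mul S S S cat S   [S -> mul S S]
mul mul mul S S S cat S ⇒ mul mul mul S cat S S cat S   [S -> S cat]
mul mul mul S cat S S cat S ⇒ mul mul mul eats cat S S cat S   [S -> eats]
mul mul mul eats cat S S cat S ⇒ mul mul mul eats cat eats S cat S   [S -> eats]
mul mul mul eats cat eats S cat S ⇒ mul mul mul eats cat eats eats cat S   [S -> eats]
mul mul mul eats cat eats eats cat S ⇒ mul mul mul eats cat eats eats cat eats   [S -> eats]

S ⇒ mul S S ⇒ mul S cat S ⇒ mul mul S S cat S ⇒ mul mul mul S S S cat S ⇒ mul mul mul S cat S S cat S ⇒ mul mul mul eats cat S S cat S ⇒ mul mul mul eats cat eats S cat S ⇒ mul mul mul eats cat eats eats cat S ⇒ mul mul mul eats cat eats eats cat eats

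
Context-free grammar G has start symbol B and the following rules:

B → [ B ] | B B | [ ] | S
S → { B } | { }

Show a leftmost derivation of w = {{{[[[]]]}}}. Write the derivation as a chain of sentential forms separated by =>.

B=>S=>{B}=>{S}=>{{B}}=>{{S}}=>{{{B}}}=>{{{[B]}}}=>{{{[[B]]}}}=>{{{[[[]]]}}}

B => S   [B → S]
S => {B}   [S → { B }]
{B} => {S}   [B → S]
{S} => {{B}}   [S → { B }]
{{B}} => {{S}}   [B → S]
{{S}} => {{{B}}}   [S → { B }]
{{{B}}} => {{{[B]}}}   [B → [ B ]]
{{{[B]}}} => {{{[[B]]}}}   [B → [ B ]]
{{{[[B]]}}} => {{{[[[]]]}}}   [B → [ ]]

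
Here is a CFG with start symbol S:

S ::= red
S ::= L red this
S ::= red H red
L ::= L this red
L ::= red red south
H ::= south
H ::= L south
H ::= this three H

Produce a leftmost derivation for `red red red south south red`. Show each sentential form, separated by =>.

S => red H red => red L south red => red red red south south red

S => red H red   [S ::= red H red]
red H red => red L south red   [H ::= L south]
red L south red => red red red south south red   [L ::= red red south]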